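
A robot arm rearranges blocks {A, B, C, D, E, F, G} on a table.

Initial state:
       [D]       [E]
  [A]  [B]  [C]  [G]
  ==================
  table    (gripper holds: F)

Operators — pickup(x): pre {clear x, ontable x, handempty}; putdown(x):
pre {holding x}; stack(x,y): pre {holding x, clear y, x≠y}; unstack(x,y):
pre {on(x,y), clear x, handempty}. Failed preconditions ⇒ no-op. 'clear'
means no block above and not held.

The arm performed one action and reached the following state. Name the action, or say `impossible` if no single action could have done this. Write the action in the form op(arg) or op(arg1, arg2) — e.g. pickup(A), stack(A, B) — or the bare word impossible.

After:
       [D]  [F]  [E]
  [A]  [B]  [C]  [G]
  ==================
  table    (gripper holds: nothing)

stack(F, C)

target: towers=[A; B/D; C/F; G/E] holding=-
        putdown(F) → towers=[A; B/D; C; F; G/E] holding=-
       stack(F, D) → towers=[A; B/D/F; C; G/E] holding=-
       stack(F, A) → towers=[A/F; B/D; C; G/E] holding=-
       stack(F, E) → towers=[A; B/D; C; G/E/F] holding=-
       stack(F, C) → towers=[A; B/D; C/F; G/E] holding=-  ← match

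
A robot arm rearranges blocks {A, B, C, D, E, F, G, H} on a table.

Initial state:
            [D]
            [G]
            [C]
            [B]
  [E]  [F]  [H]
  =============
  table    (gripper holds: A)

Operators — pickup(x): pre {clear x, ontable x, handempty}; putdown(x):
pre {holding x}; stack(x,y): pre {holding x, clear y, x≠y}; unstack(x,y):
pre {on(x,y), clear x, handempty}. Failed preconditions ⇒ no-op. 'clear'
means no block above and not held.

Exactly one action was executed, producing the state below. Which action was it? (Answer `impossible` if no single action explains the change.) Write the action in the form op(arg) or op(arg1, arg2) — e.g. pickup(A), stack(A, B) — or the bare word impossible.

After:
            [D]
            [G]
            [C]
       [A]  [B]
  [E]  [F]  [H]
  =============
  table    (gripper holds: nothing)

target: towers=[E; F/A; H/B/C/G/D] holding=-
        putdown(A) → towers=[A; E; F; H/B/C/G/D] holding=-
       stack(A, E) → towers=[E/A; F; H/B/C/G/D] holding=-
       stack(A, F) → towers=[E; F/A; H/B/C/G/D] holding=-  ← match
       stack(A, D) → towers=[E; F; H/B/C/G/D/A] holding=-

stack(A, F)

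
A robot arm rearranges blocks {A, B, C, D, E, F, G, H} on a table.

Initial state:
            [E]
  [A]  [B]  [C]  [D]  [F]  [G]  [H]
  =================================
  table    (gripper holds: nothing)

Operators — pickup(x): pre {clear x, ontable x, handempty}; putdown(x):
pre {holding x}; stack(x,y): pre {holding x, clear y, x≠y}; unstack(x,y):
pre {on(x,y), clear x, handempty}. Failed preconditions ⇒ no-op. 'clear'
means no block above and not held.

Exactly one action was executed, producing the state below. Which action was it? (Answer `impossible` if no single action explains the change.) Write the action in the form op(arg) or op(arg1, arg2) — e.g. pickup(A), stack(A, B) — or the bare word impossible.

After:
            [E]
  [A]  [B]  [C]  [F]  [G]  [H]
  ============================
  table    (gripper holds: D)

target: towers=[A; B; C/E; F; G; H] holding=D
         pickup(G) → towers=[A; B; C/E; D; F; H] holding=G
         pickup(A) → towers=[B; C/E; D; F; G; H] holding=A
     unstack(E, C) → towers=[A; B; C; D; F; G; H] holding=E
         pickup(H) → towers=[A; B; C/E; D; F; G] holding=H
         pickup(B) → towers=[A; C/E; D; F; G; H] holding=B
         pickup(F) → towers=[A; B; C/E; D; G; H] holding=F
         pickup(D) → towers=[A; B; C/E; F; G; H] holding=D  ← match

pickup(D)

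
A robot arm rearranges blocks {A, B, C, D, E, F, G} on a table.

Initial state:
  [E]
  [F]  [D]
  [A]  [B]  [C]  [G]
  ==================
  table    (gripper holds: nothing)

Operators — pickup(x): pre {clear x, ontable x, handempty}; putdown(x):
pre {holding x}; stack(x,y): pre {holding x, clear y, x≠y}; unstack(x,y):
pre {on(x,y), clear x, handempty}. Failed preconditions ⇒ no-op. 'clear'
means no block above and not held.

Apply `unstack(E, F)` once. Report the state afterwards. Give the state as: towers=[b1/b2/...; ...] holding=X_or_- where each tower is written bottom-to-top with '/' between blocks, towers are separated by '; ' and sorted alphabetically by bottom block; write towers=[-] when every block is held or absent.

before: towers=[A/F/E; B/D; C; G] holding=-
pre[unstack(E, F)]: on(E,F) yes, clear(E) yes, handempty yes
all met → apply unstack(E, F)
after:  towers=[A/F; B/D; C; G] holding=E

towers=[A/F; B/D; C; G] holding=E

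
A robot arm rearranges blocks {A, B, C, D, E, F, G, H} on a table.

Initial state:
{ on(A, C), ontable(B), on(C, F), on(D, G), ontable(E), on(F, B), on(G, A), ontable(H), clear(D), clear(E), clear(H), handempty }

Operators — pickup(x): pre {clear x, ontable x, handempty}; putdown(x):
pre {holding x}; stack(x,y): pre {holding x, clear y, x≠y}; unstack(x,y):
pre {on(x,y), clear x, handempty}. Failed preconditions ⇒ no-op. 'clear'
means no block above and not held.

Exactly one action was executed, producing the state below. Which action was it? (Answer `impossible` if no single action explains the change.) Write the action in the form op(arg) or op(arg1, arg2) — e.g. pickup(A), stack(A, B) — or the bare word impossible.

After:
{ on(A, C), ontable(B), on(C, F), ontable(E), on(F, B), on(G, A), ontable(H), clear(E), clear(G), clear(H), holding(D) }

target: towers=[B/F/C/A/G; E; H] holding=D
         pickup(E) → towers=[B/F/C/A/G/D; H] holding=E
         pickup(H) → towers=[B/F/C/A/G/D; E] holding=H
     unstack(D, G) → towers=[B/F/C/A/G; E; H] holding=D  ← match

unstack(D, G)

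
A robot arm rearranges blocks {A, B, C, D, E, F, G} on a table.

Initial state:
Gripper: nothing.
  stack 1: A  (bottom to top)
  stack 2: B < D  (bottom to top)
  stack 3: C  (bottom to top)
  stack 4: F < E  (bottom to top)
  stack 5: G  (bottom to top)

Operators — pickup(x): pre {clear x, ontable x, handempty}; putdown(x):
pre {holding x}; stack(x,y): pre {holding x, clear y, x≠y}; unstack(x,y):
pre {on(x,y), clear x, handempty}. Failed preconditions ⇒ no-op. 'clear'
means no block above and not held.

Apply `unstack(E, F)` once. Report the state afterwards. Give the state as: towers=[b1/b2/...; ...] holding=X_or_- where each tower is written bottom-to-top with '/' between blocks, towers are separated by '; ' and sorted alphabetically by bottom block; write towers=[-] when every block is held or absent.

towers=[A; B/D; C; F; G] holding=E

before: towers=[A; B/D; C; F/E; G] holding=-
pre[unstack(E, F)]: on(E,F) ok, clear(E) ok, handempty ok
all met → apply unstack(E, F)
after:  towers=[A; B/D; C; F; G] holding=E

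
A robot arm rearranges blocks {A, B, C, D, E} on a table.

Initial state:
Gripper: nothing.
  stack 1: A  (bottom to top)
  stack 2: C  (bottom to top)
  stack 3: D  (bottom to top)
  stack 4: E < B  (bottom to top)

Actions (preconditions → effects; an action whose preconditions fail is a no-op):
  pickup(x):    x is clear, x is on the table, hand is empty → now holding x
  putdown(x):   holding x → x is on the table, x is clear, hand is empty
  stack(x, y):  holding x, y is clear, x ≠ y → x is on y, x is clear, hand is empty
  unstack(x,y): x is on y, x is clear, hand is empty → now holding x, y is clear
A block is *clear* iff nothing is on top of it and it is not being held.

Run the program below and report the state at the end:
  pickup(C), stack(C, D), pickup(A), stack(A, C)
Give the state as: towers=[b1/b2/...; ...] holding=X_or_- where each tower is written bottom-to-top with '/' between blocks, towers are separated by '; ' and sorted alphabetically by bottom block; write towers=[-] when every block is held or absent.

towers=[D/C/A; E/B] holding=-

step 1 (pickup(C)): towers=[A; D; E/B] holding=C
step 2 (stack(C, D)): towers=[A; D/C; E/B] holding=-
step 3 (pickup(A)): towers=[D/C; E/B] holding=A
step 4 (stack(A, C)): towers=[D/C/A; E/B] holding=-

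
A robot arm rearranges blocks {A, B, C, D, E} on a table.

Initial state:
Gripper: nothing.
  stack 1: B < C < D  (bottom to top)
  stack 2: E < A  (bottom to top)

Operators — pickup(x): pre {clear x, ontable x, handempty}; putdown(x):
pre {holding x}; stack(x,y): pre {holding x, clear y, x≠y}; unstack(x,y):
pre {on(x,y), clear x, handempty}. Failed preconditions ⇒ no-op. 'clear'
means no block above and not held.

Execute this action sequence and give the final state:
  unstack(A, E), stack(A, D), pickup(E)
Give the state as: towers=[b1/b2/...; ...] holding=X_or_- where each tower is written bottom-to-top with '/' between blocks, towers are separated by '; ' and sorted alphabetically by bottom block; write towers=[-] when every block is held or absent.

towers=[B/C/D/A] holding=E

step 1 (unstack(A, E)): towers=[B/C/D; E] holding=A
step 2 (stack(A, D)): towers=[B/C/D/A; E] holding=-
step 3 (pickup(E)): towers=[B/C/D/A] holding=E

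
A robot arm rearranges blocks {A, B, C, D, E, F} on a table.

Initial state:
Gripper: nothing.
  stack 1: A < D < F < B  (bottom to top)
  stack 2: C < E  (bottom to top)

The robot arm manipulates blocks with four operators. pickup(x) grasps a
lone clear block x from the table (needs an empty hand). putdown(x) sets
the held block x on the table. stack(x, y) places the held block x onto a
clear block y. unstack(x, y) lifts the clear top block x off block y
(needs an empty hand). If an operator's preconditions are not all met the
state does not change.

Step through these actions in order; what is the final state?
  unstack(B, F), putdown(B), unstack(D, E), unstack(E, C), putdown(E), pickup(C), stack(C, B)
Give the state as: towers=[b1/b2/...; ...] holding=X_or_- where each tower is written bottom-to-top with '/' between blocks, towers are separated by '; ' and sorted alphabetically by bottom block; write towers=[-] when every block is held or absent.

step 1 (unstack(B, F)): towers=[A/D/F; C/E] holding=B
step 2 (putdown(B)): towers=[A/D/F; B; C/E] holding=-
step 3 (unstack(D, E)) [no-op]: towers=[A/D/F; B; C/E] holding=-
step 4 (unstack(E, C)): towers=[A/D/F; B; C] holding=E
step 5 (putdown(E)): towers=[A/D/F; B; C; E] holding=-
step 6 (pickup(C)): towers=[A/D/F; B; E] holding=C
step 7 (stack(C, B)): towers=[A/D/F; B/C; E] holding=-

towers=[A/D/F; B/C; E] holding=-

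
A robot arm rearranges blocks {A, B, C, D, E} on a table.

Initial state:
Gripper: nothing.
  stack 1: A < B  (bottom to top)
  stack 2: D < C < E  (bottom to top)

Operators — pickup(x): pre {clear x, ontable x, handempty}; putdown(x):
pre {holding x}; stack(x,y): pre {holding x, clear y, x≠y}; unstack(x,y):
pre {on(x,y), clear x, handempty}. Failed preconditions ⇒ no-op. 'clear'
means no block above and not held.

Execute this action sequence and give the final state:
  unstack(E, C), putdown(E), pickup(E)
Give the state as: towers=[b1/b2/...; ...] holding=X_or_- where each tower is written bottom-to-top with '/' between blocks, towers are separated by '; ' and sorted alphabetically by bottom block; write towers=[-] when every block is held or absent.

step 1 (unstack(E, C)): towers=[A/B; D/C] holding=E
step 2 (putdown(E)): towers=[A/B; D/C; E] holding=-
step 3 (pickup(E)): towers=[A/B; D/C] holding=E

towers=[A/B; D/C] holding=E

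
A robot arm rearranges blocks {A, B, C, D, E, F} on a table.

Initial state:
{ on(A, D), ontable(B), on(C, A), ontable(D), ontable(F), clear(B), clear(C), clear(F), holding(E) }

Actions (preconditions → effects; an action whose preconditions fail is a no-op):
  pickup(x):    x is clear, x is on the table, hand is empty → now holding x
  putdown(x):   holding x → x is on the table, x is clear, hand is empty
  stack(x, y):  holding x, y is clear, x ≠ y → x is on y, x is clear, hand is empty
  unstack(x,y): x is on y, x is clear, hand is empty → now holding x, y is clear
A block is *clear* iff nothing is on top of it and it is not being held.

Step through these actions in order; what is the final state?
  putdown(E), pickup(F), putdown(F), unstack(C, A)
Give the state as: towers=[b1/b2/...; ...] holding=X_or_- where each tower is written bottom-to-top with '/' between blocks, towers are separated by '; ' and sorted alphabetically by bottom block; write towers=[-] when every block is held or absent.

towers=[B; D/A; E; F] holding=C

step 1 (putdown(E)): towers=[B; D/A/C; E; F] holding=-
step 2 (pickup(F)): towers=[B; D/A/C; E] holding=F
step 3 (putdown(F)): towers=[B; D/A/C; E; F] holding=-
step 4 (unstack(C, A)): towers=[B; D/A; E; F] holding=C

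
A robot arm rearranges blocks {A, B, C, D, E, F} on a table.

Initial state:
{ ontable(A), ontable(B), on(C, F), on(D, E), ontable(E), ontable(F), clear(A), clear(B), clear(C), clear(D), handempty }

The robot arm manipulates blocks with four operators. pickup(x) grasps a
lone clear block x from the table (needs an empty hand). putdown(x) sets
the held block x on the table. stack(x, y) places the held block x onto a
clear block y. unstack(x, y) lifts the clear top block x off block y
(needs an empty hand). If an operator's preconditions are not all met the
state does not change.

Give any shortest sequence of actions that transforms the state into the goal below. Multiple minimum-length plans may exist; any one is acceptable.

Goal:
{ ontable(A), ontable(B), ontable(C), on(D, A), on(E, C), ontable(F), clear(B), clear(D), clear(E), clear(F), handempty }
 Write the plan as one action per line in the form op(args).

step 1 (unstack(D, E)): towers=[A; B; E; F/C] holding=D
step 2 (stack(D, A)): towers=[A/D; B; E; F/C] holding=-
step 3 (unstack(C, F)): towers=[A/D; B; E; F] holding=C
step 4 (putdown(C)): towers=[A/D; B; C; E; F] holding=-
step 5 (pickup(E)): towers=[A/D; B; C; F] holding=E
step 6 (stack(E, C)): towers=[A/D; B; C/E; F] holding=-
goal check: towers=[A/D; B; C/E; F] holding=- — reached (length 6, optimal by BFS)

unstack(D, E)
stack(D, A)
unstack(C, F)
putdown(C)
pickup(E)
stack(E, C)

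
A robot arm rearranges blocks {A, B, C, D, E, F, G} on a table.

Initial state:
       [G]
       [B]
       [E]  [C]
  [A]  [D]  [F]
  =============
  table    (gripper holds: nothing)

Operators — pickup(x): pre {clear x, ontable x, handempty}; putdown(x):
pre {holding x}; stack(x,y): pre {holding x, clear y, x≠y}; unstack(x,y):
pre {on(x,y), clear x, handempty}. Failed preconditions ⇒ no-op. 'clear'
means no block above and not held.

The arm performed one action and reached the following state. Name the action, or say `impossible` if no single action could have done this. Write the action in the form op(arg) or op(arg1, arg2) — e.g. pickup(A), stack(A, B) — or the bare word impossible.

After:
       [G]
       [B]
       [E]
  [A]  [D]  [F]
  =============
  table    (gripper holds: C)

unstack(C, F)

target: towers=[A; D/E/B/G; F] holding=C
     unstack(G, B) → towers=[A; D/E/B; F/C] holding=G
         pickup(A) → towers=[D/E/B/G; F/C] holding=A
     unstack(C, F) → towers=[A; D/E/B/G; F] holding=C  ← match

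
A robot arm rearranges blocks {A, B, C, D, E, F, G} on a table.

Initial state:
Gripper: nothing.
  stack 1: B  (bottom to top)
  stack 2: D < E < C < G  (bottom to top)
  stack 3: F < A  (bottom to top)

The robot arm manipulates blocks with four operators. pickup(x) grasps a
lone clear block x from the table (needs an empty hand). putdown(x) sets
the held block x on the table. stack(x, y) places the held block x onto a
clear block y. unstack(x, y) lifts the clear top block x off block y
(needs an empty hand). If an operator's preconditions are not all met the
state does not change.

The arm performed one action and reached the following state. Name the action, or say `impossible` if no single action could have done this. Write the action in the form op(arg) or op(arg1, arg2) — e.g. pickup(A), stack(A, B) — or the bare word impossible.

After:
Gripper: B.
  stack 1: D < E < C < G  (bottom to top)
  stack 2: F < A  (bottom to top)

target: towers=[D/E/C/G; F/A] holding=B
         pickup(B) → towers=[D/E/C/G; F/A] holding=B  ← match
     unstack(G, C) → towers=[B; D/E/C; F/A] holding=G
     unstack(A, F) → towers=[B; D/E/C/G; F] holding=A

pickup(B)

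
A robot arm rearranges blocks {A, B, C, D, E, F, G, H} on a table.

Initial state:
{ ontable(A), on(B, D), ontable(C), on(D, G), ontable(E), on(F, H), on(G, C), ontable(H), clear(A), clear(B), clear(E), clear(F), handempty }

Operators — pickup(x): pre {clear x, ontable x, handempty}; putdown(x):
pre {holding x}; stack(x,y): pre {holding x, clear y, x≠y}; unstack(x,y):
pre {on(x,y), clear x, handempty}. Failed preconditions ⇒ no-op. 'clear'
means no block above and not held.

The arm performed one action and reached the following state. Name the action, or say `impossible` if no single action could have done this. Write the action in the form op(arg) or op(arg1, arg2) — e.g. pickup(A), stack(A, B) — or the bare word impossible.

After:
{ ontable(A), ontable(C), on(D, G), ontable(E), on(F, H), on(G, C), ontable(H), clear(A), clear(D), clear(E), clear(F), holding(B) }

unstack(B, D)

target: towers=[A; C/G/D; E; H/F] holding=B
         pickup(A) → towers=[C/G/D/B; E; H/F] holding=A
         pickup(E) → towers=[A; C/G/D/B; H/F] holding=E
     unstack(B, D) → towers=[A; C/G/D; E; H/F] holding=B  ← match
     unstack(F, H) → towers=[A; C/G/D/B; E; H] holding=F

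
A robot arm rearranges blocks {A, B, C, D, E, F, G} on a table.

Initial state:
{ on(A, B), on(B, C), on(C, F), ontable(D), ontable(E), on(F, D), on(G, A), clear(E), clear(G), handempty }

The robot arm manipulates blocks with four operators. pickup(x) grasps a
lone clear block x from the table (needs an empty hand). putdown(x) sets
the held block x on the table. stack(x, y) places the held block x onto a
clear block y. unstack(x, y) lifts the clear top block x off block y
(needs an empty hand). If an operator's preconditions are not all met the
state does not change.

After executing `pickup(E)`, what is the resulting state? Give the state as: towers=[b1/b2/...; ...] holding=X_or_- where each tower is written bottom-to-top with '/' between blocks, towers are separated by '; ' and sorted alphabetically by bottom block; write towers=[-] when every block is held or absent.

before: towers=[D/F/C/B/A/G; E] holding=-
pre[pickup(E)]: clear(E) yes, ontable(E) yes, handempty yes
all met → apply pickup(E)
after:  towers=[D/F/C/B/A/G] holding=E

towers=[D/F/C/B/A/G] holding=E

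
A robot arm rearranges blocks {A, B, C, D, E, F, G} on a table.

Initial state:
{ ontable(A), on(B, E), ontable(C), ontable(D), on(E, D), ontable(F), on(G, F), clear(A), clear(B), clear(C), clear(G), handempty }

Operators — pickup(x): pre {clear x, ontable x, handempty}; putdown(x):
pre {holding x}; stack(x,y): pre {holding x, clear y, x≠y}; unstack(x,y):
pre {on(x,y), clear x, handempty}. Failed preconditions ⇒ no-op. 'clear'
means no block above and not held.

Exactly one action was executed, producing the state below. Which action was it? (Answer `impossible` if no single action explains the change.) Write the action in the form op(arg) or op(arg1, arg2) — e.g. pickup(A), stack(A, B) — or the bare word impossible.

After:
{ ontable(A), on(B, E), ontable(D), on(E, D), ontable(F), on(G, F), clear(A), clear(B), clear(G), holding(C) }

target: towers=[A; D/E/B; F/G] holding=C
     unstack(B, E) → towers=[A; C; D/E; F/G] holding=B
     unstack(G, F) → towers=[A; C; D/E/B; F] holding=G
         pickup(A) → towers=[C; D/E/B; F/G] holding=A
         pickup(C) → towers=[A; D/E/B; F/G] holding=C  ← match

pickup(C)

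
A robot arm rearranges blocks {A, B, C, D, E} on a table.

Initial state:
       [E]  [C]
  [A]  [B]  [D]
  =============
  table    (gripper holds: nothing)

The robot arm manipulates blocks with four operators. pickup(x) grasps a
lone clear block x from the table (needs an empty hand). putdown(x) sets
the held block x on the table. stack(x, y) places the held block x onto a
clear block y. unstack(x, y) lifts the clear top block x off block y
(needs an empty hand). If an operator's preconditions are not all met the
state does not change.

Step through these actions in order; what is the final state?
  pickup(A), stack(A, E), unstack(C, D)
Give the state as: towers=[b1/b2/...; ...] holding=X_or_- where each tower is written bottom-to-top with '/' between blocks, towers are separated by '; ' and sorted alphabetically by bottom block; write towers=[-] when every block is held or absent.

towers=[B/E/A; D] holding=C

step 1 (pickup(A)): towers=[B/E; D/C] holding=A
step 2 (stack(A, E)): towers=[B/E/A; D/C] holding=-
step 3 (unstack(C, D)): towers=[B/E/A; D] holding=C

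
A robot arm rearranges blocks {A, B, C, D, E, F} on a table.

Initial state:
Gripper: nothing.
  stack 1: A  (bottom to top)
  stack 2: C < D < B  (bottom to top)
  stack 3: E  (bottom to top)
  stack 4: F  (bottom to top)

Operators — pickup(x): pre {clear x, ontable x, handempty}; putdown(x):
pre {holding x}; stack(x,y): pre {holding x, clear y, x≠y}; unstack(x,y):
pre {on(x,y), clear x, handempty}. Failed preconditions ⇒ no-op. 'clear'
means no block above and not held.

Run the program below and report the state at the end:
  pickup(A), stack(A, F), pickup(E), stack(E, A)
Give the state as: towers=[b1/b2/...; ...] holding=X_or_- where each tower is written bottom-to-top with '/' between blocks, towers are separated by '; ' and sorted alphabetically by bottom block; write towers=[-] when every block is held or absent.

step 1 (pickup(A)): towers=[C/D/B; E; F] holding=A
step 2 (stack(A, F)): towers=[C/D/B; E; F/A] holding=-
step 3 (pickup(E)): towers=[C/D/B; F/A] holding=E
step 4 (stack(E, A)): towers=[C/D/B; F/A/E] holding=-

towers=[C/D/B; F/A/E] holding=-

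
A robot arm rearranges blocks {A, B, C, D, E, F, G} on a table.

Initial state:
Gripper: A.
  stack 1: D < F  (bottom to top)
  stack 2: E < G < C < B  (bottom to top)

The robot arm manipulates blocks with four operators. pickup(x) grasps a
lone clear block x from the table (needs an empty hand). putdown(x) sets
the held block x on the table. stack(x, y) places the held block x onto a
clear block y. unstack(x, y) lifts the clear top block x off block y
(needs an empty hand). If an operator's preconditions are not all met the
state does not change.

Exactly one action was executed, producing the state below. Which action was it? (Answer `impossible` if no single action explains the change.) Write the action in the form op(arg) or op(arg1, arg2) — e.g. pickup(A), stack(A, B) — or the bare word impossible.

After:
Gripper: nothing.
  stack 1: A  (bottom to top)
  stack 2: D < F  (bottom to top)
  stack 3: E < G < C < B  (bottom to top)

target: towers=[A; D/F; E/G/C/B] holding=-
        putdown(A) → towers=[A; D/F; E/G/C/B] holding=-  ← match
       stack(A, B) → towers=[D/F; E/G/C/B/A] holding=-
       stack(A, F) → towers=[D/F/A; E/G/C/B] holding=-

putdown(A)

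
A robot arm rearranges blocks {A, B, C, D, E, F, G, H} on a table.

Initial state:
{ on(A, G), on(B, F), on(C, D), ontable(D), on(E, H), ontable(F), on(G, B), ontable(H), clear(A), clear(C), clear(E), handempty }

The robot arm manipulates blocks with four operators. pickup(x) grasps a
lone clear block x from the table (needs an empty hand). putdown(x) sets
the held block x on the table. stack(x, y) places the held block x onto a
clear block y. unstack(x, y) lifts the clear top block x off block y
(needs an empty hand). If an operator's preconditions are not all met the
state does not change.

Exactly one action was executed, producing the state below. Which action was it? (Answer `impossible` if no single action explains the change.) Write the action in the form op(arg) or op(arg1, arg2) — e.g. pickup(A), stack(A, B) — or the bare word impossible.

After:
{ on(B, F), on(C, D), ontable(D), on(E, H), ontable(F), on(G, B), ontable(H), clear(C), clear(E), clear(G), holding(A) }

unstack(A, G)

target: towers=[D/C; F/B/G; H/E] holding=A
     unstack(A, G) → towers=[D/C; F/B/G; H/E] holding=A  ← match
     unstack(E, H) → towers=[D/C; F/B/G/A; H] holding=E
     unstack(C, D) → towers=[D; F/B/G/A; H/E] holding=C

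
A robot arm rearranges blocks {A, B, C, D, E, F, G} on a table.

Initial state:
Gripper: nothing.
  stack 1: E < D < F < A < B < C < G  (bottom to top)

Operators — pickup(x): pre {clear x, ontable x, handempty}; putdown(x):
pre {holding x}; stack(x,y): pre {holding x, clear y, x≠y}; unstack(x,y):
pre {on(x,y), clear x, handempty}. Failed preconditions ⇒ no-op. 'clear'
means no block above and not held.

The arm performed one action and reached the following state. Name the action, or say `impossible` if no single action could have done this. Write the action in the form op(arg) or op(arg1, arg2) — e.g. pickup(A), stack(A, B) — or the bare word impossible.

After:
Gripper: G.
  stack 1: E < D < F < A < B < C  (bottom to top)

target: towers=[E/D/F/A/B/C] holding=G
     unstack(G, C) → towers=[E/D/F/A/B/C] holding=G  ← match

unstack(G, C)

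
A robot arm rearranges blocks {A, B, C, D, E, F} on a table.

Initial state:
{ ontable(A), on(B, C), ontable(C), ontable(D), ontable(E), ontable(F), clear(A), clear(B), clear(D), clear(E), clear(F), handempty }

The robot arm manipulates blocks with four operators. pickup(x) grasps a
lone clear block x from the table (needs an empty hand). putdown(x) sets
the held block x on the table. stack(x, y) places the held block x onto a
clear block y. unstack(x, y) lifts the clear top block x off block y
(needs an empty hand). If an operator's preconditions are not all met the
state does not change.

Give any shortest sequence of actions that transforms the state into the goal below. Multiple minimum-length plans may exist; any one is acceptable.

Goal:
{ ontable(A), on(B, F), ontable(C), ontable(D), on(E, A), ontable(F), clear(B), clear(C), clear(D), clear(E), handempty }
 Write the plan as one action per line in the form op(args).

unstack(B, C)
stack(B, F)
pickup(E)
stack(E, A)

step 1 (unstack(B, C)): towers=[A; C; D; E; F] holding=B
step 2 (stack(B, F)): towers=[A; C; D; E; F/B] holding=-
step 3 (pickup(E)): towers=[A; C; D; F/B] holding=E
step 4 (stack(E, A)): towers=[A/E; C; D; F/B] holding=-
goal check: towers=[A/E; C; D; F/B] holding=- — reached (length 4, optimal by BFS)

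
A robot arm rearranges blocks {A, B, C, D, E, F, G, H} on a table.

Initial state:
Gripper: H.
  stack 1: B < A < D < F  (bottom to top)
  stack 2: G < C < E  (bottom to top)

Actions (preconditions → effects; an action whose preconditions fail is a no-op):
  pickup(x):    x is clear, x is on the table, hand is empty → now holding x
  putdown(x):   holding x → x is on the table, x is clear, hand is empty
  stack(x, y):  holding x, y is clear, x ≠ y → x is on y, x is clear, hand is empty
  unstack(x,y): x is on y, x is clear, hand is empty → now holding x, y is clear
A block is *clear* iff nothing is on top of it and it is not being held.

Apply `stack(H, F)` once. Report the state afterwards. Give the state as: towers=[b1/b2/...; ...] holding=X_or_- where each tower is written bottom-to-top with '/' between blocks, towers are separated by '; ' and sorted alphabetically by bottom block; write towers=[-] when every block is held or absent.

towers=[B/A/D/F/H; G/C/E] holding=-

before: towers=[B/A/D/F; G/C/E] holding=H
pre[stack(H, F)]: holding(H) ok, clear(F) ok, H≠F ok
all met → apply stack(H, F)
after:  towers=[B/A/D/F/H; G/C/E] holding=-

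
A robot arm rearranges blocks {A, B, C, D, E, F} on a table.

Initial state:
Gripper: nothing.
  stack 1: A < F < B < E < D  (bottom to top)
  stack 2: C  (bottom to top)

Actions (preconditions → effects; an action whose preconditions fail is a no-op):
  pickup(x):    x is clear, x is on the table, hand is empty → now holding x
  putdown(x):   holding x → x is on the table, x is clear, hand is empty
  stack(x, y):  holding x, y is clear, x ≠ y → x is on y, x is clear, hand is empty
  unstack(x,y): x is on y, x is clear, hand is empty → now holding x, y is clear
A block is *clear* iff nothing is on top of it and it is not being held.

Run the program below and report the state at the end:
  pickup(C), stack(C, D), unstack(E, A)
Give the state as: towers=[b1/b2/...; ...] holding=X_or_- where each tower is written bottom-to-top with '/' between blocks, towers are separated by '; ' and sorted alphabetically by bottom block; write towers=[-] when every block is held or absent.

towers=[A/F/B/E/D/C] holding=-

step 1 (pickup(C)): towers=[A/F/B/E/D] holding=C
step 2 (stack(C, D)): towers=[A/F/B/E/D/C] holding=-
step 3 (unstack(E, A)) [no-op]: towers=[A/F/B/E/D/C] holding=-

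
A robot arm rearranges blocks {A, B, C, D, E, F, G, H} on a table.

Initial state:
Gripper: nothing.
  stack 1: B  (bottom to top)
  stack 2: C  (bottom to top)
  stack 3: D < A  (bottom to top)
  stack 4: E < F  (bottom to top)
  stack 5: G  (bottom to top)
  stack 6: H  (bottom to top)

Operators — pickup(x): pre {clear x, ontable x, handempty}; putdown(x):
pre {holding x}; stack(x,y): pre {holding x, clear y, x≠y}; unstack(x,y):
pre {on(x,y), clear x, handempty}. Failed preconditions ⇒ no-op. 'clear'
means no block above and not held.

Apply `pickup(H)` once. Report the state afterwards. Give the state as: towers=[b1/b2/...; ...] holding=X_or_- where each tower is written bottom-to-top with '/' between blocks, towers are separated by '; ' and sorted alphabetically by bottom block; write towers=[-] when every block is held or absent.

towers=[B; C; D/A; E/F; G] holding=H

before: towers=[B; C; D/A; E/F; G; H] holding=-
pre[pickup(H)]: clear(H) yes, ontable(H) yes, handempty yes
all met → apply pickup(H)
after:  towers=[B; C; D/A; E/F; G] holding=H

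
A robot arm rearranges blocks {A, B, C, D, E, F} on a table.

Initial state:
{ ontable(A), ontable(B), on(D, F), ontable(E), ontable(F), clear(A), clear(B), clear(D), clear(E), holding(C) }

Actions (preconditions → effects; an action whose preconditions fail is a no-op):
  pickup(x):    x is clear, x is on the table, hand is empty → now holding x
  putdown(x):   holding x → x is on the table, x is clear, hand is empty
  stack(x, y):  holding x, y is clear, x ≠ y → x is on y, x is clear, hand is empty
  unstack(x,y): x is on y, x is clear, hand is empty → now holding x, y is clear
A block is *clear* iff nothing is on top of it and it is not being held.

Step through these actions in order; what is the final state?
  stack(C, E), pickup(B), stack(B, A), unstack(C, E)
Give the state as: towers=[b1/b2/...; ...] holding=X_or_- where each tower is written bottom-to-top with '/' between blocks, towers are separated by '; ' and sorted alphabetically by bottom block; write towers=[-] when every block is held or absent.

step 1 (stack(C, E)): towers=[A; B; E/C; F/D] holding=-
step 2 (pickup(B)): towers=[A; E/C; F/D] holding=B
step 3 (stack(B, A)): towers=[A/B; E/C; F/D] holding=-
step 4 (unstack(C, E)): towers=[A/B; E; F/D] holding=C

towers=[A/B; E; F/D] holding=C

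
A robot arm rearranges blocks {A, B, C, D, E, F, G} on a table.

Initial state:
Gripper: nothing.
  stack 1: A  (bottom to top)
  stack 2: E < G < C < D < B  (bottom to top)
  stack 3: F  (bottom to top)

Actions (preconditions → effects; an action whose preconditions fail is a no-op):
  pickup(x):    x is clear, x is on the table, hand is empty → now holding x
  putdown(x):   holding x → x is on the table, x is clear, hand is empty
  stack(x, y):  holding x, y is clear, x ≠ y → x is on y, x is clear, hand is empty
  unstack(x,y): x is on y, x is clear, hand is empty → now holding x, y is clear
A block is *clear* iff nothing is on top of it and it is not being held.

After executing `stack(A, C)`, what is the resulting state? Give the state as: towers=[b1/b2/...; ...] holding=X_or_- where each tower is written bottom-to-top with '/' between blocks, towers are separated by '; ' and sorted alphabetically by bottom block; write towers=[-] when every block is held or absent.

towers=[A; E/G/C/D/B; F] holding=-

before: towers=[A; E/G/C/D/B; F] holding=-
pre[stack(A, C)]: holding(A) no, clear(C) no, A≠C yes
holding(A), clear(C) unmet → stack(A, C) is a no-op
after:  towers=[A; E/G/C/D/B; F] holding=-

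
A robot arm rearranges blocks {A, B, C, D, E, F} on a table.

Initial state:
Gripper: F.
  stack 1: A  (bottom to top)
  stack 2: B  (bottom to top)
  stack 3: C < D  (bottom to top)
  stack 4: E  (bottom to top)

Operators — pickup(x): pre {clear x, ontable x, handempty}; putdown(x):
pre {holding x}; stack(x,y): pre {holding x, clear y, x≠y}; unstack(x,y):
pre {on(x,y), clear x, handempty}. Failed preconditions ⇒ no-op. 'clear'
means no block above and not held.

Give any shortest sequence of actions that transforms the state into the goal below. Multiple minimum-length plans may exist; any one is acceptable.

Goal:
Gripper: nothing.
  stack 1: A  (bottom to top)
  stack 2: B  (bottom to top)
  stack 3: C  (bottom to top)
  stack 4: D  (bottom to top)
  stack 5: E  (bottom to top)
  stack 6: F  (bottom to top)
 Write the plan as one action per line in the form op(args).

step 1 (putdown(F)): towers=[A; B; C/D; E; F] holding=-
step 2 (unstack(D, C)): towers=[A; B; C; E; F] holding=D
step 3 (putdown(D)): towers=[A; B; C; D; E; F] holding=-
goal check: towers=[A; B; C; D; E; F] holding=- — reached (length 3, optimal by BFS)

putdown(F)
unstack(D, C)
putdown(D)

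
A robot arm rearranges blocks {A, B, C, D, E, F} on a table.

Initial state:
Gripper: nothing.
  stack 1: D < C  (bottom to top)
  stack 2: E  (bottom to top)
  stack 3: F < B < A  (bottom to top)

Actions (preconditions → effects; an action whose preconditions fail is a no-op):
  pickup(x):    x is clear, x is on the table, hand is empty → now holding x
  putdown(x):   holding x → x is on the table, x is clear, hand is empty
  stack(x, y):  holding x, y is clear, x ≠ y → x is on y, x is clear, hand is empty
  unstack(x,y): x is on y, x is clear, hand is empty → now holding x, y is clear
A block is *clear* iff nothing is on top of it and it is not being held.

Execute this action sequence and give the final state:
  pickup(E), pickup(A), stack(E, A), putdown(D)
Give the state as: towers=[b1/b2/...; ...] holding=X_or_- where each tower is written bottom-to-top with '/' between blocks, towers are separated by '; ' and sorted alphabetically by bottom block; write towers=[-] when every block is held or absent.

step 1 (pickup(E)): towers=[D/C; F/B/A] holding=E
step 2 (pickup(A)) [no-op]: towers=[D/C; F/B/A] holding=E
step 3 (stack(E, A)): towers=[D/C; F/B/A/E] holding=-
step 4 (putdown(D)) [no-op]: towers=[D/C; F/B/A/E] holding=-

towers=[D/C; F/B/A/E] holding=-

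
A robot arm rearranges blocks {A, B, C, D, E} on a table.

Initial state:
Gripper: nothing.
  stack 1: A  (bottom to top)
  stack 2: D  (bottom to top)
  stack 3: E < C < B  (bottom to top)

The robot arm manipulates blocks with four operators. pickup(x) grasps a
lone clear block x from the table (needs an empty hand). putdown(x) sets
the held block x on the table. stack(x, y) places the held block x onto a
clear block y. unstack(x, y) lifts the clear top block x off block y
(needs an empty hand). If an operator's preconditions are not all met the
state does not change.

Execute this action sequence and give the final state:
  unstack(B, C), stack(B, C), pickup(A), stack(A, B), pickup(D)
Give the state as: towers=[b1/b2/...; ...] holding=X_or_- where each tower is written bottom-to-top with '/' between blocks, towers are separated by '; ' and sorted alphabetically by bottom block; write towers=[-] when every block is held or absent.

towers=[E/C/B/A] holding=D

step 1 (unstack(B, C)): towers=[A; D; E/C] holding=B
step 2 (stack(B, C)): towers=[A; D; E/C/B] holding=-
step 3 (pickup(A)): towers=[D; E/C/B] holding=A
step 4 (stack(A, B)): towers=[D; E/C/B/A] holding=-
step 5 (pickup(D)): towers=[E/C/B/A] holding=D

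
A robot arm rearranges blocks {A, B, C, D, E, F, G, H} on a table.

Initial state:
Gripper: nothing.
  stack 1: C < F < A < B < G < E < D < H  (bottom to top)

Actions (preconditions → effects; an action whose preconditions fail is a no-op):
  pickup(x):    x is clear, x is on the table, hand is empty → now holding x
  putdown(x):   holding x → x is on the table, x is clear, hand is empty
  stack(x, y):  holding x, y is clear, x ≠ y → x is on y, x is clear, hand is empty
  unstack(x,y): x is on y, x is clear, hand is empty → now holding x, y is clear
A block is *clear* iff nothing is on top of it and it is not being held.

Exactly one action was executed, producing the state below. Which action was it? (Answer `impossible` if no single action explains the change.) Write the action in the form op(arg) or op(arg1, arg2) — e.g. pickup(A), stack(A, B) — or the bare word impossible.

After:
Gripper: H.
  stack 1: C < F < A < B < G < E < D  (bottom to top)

unstack(H, D)

target: towers=[C/F/A/B/G/E/D] holding=H
     unstack(H, D) → towers=[C/F/A/B/G/E/D] holding=H  ← match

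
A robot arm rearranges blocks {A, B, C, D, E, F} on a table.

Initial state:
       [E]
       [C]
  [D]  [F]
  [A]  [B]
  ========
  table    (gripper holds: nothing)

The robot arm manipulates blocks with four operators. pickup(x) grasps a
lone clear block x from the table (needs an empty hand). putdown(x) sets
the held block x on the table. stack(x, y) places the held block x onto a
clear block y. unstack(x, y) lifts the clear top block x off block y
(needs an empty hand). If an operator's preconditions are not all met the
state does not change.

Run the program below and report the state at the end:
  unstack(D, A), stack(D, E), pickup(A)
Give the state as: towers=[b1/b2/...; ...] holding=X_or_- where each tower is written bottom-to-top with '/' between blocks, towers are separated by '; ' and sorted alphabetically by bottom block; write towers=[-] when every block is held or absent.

step 1 (unstack(D, A)): towers=[A; B/F/C/E] holding=D
step 2 (stack(D, E)): towers=[A; B/F/C/E/D] holding=-
step 3 (pickup(A)): towers=[B/F/C/E/D] holding=A

towers=[B/F/C/E/D] holding=A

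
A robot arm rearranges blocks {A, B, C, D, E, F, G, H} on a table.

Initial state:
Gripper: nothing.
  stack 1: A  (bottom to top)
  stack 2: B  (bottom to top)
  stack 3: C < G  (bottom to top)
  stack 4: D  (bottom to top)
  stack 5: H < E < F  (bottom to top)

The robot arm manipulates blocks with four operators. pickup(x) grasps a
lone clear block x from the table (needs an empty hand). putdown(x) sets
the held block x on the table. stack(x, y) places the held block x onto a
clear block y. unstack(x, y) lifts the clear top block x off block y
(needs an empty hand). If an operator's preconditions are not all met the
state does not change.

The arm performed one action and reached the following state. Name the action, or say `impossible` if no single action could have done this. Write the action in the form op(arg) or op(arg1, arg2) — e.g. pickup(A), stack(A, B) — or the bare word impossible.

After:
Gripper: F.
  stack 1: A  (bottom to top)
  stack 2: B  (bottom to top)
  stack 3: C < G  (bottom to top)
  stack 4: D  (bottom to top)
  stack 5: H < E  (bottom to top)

target: towers=[A; B; C/G; D; H/E] holding=F
     unstack(G, C) → towers=[A; B; C; D; H/E/F] holding=G
         pickup(A) → towers=[B; C/G; D; H/E/F] holding=A
         pickup(B) → towers=[A; C/G; D; H/E/F] holding=B
     unstack(F, E) → towers=[A; B; C/G; D; H/E] holding=F  ← match
         pickup(D) → towers=[A; B; C/G; H/E/F] holding=D

unstack(F, E)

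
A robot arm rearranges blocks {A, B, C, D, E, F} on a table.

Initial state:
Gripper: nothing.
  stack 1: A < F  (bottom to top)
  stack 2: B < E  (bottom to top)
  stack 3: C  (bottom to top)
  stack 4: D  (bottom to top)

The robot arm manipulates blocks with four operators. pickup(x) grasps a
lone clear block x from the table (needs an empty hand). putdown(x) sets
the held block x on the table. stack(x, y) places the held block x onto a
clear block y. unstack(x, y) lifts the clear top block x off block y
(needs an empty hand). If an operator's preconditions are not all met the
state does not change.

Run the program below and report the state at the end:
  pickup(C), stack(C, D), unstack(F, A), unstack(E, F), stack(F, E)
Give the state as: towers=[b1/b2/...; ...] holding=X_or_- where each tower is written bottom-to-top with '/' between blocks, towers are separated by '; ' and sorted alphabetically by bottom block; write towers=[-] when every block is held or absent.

towers=[A; B/E/F; D/C] holding=-

step 1 (pickup(C)): towers=[A/F; B/E; D] holding=C
step 2 (stack(C, D)): towers=[A/F; B/E; D/C] holding=-
step 3 (unstack(F, A)): towers=[A; B/E; D/C] holding=F
step 4 (unstack(E, F)) [no-op]: towers=[A; B/E; D/C] holding=F
step 5 (stack(F, E)): towers=[A; B/E/F; D/C] holding=-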